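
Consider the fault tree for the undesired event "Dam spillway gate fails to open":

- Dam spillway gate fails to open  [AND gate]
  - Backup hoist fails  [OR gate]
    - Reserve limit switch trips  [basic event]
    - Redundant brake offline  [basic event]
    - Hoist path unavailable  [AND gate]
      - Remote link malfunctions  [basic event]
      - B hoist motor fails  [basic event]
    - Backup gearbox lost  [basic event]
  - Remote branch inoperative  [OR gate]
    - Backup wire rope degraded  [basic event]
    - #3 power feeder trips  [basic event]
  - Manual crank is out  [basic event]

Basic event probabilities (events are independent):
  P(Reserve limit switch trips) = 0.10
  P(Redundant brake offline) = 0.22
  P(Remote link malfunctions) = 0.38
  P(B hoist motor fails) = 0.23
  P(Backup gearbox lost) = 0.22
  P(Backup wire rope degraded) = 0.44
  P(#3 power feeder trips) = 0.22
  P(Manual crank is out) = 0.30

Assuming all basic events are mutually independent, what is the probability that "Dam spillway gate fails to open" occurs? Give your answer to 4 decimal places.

0.0845

P(Hoist path unavailable) [AND] = 0.38 × 0.23 = 0.087400
P(Backup hoist fails) [OR] = 1 − (1−0.10) × (1−0.22) × (1−0.087400) × (1−0.22) = 0.500297
P(Remote branch inoperative) [OR] = 1 − (1−0.44) × (1−0.22) = 0.563200
P(Dam spillway gate fails to open) [AND] = 0.500297 × 0.563200 × 0.30 = 0.084530
Rounded to 4 decimal places: P(Dam spillway gate fails to open) ≈ 0.0845.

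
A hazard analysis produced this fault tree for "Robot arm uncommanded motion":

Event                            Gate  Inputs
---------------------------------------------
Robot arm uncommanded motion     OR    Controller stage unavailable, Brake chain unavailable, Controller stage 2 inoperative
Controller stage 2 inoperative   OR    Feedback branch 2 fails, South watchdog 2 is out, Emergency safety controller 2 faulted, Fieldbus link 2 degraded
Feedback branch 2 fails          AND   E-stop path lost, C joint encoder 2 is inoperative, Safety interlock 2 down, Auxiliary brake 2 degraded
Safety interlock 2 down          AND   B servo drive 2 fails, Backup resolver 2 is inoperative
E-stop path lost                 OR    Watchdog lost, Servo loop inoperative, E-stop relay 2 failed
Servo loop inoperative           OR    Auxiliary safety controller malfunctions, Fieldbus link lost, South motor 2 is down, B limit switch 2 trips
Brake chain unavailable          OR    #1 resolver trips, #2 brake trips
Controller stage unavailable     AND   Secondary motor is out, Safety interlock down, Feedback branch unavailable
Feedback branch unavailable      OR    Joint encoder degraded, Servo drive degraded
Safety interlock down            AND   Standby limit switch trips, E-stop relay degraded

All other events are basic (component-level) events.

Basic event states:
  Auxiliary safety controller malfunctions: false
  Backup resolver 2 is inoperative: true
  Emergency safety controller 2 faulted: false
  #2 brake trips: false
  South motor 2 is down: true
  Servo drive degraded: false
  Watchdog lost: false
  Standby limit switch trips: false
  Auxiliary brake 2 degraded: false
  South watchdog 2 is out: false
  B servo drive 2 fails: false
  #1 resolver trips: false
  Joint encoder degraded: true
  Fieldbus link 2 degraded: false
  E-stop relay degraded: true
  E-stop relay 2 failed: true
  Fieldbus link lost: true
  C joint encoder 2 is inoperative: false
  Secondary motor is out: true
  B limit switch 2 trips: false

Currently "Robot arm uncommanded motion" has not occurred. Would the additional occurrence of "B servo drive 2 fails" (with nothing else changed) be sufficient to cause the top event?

Counterfactual: set "B servo drive 2 fails" to occurred.
Safety interlock down [AND]: Standby limit switch trips=not, E-stop relay degraded=occurs → not all inputs occur → does not occur.
Feedback branch unavailable [OR]: Joint encoder degraded=occurs, Servo drive degraded=not → at least one input occurs → occurs.
Controller stage unavailable [AND]: Secondary motor is out=occurs, Safety interlock down=not, Feedback branch unavailable=occurs → not all inputs occur → does not occur.
Brake chain unavailable [OR]: #1 resolver trips=not, #2 brake trips=not → no input occurs → does not occur.
Servo loop inoperative [OR]: Auxiliary safety controller malfunctions=not, Fieldbus link lost=occurs, South motor 2 is down=occurs, B limit switch 2 trips=not → at least one input occurs → occurs.
E-stop path lost [OR]: Watchdog lost=not, Servo loop inoperative=occurs, E-stop relay 2 failed=occurs → at least one input occurs → occurs.
Safety interlock 2 down [AND]: B servo drive 2 fails=occurs, Backup resolver 2 is inoperative=occurs → all inputs occur → occurs.
Feedback branch 2 fails [AND]: E-stop path lost=occurs, C joint encoder 2 is inoperative=not, Safety interlock 2 down=occurs, Auxiliary brake 2 degraded=not → not all inputs occur → does not occur.
Controller stage 2 inoperative [OR]: Feedback branch 2 fails=not, South watchdog 2 is out=not, Emergency safety controller 2 faulted=not, Fieldbus link 2 degraded=not → no input occurs → does not occur.
Robot arm uncommanded motion [OR]: Controller stage unavailable=not, Brake chain unavailable=not, Controller stage 2 inoperative=not → no input occurs → does not occur.

No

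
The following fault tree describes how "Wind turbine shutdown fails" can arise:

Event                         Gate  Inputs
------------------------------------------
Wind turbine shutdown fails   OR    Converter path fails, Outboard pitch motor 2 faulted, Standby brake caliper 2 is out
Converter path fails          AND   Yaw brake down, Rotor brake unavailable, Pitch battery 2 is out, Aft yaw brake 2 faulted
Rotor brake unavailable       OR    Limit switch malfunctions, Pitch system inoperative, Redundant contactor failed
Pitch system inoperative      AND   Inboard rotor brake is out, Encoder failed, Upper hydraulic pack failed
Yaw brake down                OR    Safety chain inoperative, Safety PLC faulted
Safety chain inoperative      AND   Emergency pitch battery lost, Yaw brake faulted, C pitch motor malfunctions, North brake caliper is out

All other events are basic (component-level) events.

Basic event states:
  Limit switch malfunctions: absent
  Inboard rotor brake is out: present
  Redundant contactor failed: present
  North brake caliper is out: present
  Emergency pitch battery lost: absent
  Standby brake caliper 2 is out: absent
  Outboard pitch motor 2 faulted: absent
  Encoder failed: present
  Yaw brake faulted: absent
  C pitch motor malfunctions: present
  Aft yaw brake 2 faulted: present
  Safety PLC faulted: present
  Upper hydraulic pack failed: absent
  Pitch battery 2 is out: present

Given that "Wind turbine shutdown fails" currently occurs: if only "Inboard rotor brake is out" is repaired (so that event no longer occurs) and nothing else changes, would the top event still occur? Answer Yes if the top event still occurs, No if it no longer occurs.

Yes

Counterfactual: set "Inboard rotor brake is out" to not occurred.
Safety chain inoperative [AND]: Emergency pitch battery lost=not, Yaw brake faulted=not, C pitch motor malfunctions=occurs, North brake caliper is out=occurs → not all inputs occur → does not occur.
Yaw brake down [OR]: Safety chain inoperative=not, Safety PLC faulted=occurs → at least one input occurs → occurs.
Pitch system inoperative [AND]: Inboard rotor brake is out=not, Encoder failed=occurs, Upper hydraulic pack failed=not → not all inputs occur → does not occur.
Rotor brake unavailable [OR]: Limit switch malfunctions=not, Pitch system inoperative=not, Redundant contactor failed=occurs → at least one input occurs → occurs.
Converter path fails [AND]: Yaw brake down=occurs, Rotor brake unavailable=occurs, Pitch battery 2 is out=occurs, Aft yaw brake 2 faulted=occurs → all inputs occur → occurs.
Wind turbine shutdown fails [OR]: Converter path fails=occurs, Outboard pitch motor 2 faulted=not, Standby brake caliper 2 is out=not → at least one input occurs → occurs.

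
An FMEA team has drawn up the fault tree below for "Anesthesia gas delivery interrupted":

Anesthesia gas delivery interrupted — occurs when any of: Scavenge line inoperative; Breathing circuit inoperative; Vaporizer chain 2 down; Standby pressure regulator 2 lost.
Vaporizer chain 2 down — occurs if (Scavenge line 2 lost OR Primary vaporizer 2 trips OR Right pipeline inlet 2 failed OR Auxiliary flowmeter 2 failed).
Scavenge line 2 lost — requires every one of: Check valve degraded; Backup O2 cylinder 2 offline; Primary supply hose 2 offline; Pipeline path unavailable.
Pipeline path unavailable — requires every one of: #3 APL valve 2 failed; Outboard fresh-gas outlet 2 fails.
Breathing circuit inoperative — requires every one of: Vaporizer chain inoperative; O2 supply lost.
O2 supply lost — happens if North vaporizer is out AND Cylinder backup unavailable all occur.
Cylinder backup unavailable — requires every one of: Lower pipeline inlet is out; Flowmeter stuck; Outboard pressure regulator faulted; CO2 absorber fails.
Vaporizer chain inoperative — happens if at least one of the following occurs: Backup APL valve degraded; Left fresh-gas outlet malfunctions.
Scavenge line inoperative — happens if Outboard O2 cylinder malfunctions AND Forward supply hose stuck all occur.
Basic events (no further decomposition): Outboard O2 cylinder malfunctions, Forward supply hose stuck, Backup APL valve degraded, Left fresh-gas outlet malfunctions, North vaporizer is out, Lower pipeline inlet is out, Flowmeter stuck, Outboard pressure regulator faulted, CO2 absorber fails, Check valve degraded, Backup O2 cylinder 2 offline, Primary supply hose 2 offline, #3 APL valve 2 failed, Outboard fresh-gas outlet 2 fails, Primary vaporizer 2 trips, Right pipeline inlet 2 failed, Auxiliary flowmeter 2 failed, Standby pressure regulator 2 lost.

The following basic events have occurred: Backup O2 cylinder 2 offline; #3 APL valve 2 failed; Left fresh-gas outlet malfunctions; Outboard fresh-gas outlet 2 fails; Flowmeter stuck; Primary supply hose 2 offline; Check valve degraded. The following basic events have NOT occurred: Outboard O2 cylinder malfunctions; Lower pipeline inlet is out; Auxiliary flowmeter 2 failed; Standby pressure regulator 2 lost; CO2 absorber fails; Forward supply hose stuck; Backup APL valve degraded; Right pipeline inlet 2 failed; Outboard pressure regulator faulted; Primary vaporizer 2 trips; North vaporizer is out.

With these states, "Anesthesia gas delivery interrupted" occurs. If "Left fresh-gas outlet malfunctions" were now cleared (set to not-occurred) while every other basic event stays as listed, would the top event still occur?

Yes

Counterfactual: set "Left fresh-gas outlet malfunctions" to not occurred.
Scavenge line inoperative [AND]: Outboard O2 cylinder malfunctions=not, Forward supply hose stuck=not → not all inputs occur → does not occur.
Vaporizer chain inoperative [OR]: Backup APL valve degraded=not, Left fresh-gas outlet malfunctions=not → no input occurs → does not occur.
Cylinder backup unavailable [AND]: Lower pipeline inlet is out=not, Flowmeter stuck=occurs, Outboard pressure regulator faulted=not, CO2 absorber fails=not → not all inputs occur → does not occur.
O2 supply lost [AND]: North vaporizer is out=not, Cylinder backup unavailable=not → not all inputs occur → does not occur.
Breathing circuit inoperative [AND]: Vaporizer chain inoperative=not, O2 supply lost=not → not all inputs occur → does not occur.
Pipeline path unavailable [AND]: #3 APL valve 2 failed=occurs, Outboard fresh-gas outlet 2 fails=occurs → all inputs occur → occurs.
Scavenge line 2 lost [AND]: Check valve degraded=occurs, Backup O2 cylinder 2 offline=occurs, Primary supply hose 2 offline=occurs, Pipeline path unavailable=occurs → all inputs occur → occurs.
Vaporizer chain 2 down [OR]: Scavenge line 2 lost=occurs, Primary vaporizer 2 trips=not, Right pipeline inlet 2 failed=not, Auxiliary flowmeter 2 failed=not → at least one input occurs → occurs.
Anesthesia gas delivery interrupted [OR]: Scavenge line inoperative=not, Breathing circuit inoperative=not, Vaporizer chain 2 down=occurs, Standby pressure regulator 2 lost=not → at least one input occurs → occurs.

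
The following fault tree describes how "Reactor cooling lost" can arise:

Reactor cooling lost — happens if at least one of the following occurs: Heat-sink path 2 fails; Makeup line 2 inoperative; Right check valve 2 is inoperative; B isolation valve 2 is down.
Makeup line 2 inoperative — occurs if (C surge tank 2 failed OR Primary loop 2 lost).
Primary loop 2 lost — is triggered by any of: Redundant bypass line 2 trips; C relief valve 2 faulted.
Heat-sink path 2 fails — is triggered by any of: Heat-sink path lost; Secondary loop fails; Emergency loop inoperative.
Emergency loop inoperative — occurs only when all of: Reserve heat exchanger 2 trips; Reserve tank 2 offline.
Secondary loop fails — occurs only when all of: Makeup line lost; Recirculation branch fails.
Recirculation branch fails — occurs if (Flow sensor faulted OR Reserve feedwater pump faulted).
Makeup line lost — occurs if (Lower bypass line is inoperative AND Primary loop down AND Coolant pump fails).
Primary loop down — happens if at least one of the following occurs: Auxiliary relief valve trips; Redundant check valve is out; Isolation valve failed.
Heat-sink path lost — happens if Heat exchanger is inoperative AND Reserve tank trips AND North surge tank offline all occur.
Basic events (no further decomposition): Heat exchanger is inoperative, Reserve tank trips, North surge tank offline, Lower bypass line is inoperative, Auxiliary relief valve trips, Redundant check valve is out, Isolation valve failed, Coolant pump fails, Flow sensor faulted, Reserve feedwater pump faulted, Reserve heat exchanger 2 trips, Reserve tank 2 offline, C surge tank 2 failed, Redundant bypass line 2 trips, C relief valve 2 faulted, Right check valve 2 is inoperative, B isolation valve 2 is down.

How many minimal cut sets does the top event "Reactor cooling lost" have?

13

Heat-sink path lost [AND]: one cut set from each child combined → 1 × 1 × 1 = 1 cut set(s).
Primary loop down [OR]: union of children's cut sets → 3 cut set(s).
Makeup line lost [AND]: one cut set from each child combined → 1 × 3 × 1 = 3 cut set(s).
Recirculation branch fails [OR]: union of children's cut sets → 2 cut set(s).
Secondary loop fails [AND]: one cut set from each child combined → 3 × 2 = 6 cut set(s).
Emergency loop inoperative [AND]: one cut set from each child combined → 1 × 1 = 1 cut set(s).
Heat-sink path 2 fails [OR]: union of children's cut sets → 8 cut set(s).
Primary loop 2 lost [OR]: union of children's cut sets → 2 cut set(s).
Makeup line 2 inoperative [OR]: union of children's cut sets → 3 cut set(s).
Reactor cooling lost [OR]: union of children's cut sets → 13 cut set(s).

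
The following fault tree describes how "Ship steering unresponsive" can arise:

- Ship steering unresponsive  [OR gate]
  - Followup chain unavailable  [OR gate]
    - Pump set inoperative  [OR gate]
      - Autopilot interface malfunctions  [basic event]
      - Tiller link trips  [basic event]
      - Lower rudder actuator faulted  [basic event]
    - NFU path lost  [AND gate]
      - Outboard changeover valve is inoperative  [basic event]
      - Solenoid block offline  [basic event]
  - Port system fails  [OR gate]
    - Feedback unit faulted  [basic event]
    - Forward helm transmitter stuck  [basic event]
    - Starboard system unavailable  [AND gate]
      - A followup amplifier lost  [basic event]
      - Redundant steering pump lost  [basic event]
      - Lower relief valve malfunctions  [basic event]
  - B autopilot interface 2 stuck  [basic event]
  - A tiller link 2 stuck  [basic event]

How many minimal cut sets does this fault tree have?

Pump set inoperative [OR]: union of children's cut sets → 3 cut set(s).
NFU path lost [AND]: one cut set from each child combined → 1 × 1 = 1 cut set(s).
Followup chain unavailable [OR]: union of children's cut sets → 4 cut set(s).
Starboard system unavailable [AND]: one cut set from each child combined → 1 × 1 × 1 = 1 cut set(s).
Port system fails [OR]: union of children's cut sets → 3 cut set(s).
Ship steering unresponsive [OR]: union of children's cut sets → 9 cut set(s).
Minimal cut sets: {Autopilot interface malfunctions}; {Tiller link trips}; {Lower rudder actuator faulted}; {Outboard changeover valve is inoperative, Solenoid block offline}; {Feedback unit faulted}; {Forward helm transmitter stuck}; {A followup amplifier lost, Lower relief valve malfunctions, Redundant steering pump lost}; {B autopilot interface 2 stuck}; {A tiller link 2 stuck}.

9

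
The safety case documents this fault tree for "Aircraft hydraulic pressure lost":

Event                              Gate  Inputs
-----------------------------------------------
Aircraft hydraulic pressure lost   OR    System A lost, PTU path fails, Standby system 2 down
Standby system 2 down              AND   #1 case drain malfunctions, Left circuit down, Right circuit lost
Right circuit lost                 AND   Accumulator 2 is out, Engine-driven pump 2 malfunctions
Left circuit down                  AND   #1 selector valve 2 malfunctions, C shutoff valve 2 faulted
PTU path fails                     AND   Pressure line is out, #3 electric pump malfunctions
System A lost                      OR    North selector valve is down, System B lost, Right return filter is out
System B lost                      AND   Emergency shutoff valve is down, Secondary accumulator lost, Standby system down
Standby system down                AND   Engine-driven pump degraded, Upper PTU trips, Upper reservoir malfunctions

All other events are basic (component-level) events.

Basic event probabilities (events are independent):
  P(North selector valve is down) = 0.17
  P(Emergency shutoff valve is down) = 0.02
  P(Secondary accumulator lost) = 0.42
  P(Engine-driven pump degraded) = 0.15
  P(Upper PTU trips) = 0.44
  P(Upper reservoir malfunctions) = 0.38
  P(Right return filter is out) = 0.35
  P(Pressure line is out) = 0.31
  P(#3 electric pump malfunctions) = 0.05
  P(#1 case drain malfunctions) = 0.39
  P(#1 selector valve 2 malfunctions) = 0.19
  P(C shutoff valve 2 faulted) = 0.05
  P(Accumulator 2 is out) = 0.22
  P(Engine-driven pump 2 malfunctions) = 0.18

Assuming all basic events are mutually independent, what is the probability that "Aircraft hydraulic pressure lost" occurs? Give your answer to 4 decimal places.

0.4691

P(Standby system down) [AND] = 0.15 × 0.44 × 0.38 = 0.025080
P(System B lost) [AND] = 0.02 × 0.42 × 0.025080 = 0.000211
P(System A lost) [OR] = 1 − (1−0.17) × (1−0.000211) × (1−0.35) = 0.460614
P(PTU path fails) [AND] = 0.31 × 0.05 = 0.015500
P(Left circuit down) [AND] = 0.19 × 0.05 = 0.009500
P(Right circuit lost) [AND] = 0.22 × 0.18 = 0.039600
P(Standby system 2 down) [AND] = 0.39 × 0.009500 × 0.039600 = 0.000147
P(Aircraft hydraulic pressure lost) [OR] = 1 − (1−0.460614) × (1−0.015500) × (1−0.000147) = 0.469053
Rounded to 4 decimal places: P(Aircraft hydraulic pressure lost) ≈ 0.4691.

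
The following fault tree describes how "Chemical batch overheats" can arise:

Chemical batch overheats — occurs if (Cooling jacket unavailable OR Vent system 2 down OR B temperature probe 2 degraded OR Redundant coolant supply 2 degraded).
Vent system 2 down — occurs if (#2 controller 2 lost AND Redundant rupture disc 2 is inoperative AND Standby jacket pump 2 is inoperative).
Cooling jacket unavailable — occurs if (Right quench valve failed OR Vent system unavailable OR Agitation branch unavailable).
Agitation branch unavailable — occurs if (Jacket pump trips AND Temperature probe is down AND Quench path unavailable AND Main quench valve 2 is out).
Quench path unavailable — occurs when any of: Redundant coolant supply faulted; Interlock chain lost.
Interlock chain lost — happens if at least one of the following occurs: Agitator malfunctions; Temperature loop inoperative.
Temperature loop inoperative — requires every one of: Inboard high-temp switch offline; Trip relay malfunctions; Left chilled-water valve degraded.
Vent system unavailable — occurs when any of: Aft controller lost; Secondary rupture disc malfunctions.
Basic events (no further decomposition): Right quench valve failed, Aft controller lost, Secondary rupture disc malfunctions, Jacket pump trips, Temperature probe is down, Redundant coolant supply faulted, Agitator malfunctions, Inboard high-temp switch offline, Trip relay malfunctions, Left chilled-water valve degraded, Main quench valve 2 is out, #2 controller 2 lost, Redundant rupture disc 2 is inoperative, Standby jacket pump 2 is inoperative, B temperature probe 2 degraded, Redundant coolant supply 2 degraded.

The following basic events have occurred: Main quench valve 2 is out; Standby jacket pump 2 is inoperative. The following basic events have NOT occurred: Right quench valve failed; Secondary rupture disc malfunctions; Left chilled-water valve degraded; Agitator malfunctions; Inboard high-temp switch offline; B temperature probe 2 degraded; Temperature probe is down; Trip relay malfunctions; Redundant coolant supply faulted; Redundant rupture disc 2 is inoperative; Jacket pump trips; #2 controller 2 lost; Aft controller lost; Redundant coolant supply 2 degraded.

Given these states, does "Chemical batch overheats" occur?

No

Vent system unavailable [OR]: Aft controller lost=not, Secondary rupture disc malfunctions=not → no input occurs → does not occur.
Temperature loop inoperative [AND]: Inboard high-temp switch offline=not, Trip relay malfunctions=not, Left chilled-water valve degraded=not → not all inputs occur → does not occur.
Interlock chain lost [OR]: Agitator malfunctions=not, Temperature loop inoperative=not → no input occurs → does not occur.
Quench path unavailable [OR]: Redundant coolant supply faulted=not, Interlock chain lost=not → no input occurs → does not occur.
Agitation branch unavailable [AND]: Jacket pump trips=not, Temperature probe is down=not, Quench path unavailable=not, Main quench valve 2 is out=occurs → not all inputs occur → does not occur.
Cooling jacket unavailable [OR]: Right quench valve failed=not, Vent system unavailable=not, Agitation branch unavailable=not → no input occurs → does not occur.
Vent system 2 down [AND]: #2 controller 2 lost=not, Redundant rupture disc 2 is inoperative=not, Standby jacket pump 2 is inoperative=occurs → not all inputs occur → does not occur.
Chemical batch overheats [OR]: Cooling jacket unavailable=not, Vent system 2 down=not, B temperature probe 2 degraded=not, Redundant coolant supply 2 degraded=not → no input occurs → does not occur.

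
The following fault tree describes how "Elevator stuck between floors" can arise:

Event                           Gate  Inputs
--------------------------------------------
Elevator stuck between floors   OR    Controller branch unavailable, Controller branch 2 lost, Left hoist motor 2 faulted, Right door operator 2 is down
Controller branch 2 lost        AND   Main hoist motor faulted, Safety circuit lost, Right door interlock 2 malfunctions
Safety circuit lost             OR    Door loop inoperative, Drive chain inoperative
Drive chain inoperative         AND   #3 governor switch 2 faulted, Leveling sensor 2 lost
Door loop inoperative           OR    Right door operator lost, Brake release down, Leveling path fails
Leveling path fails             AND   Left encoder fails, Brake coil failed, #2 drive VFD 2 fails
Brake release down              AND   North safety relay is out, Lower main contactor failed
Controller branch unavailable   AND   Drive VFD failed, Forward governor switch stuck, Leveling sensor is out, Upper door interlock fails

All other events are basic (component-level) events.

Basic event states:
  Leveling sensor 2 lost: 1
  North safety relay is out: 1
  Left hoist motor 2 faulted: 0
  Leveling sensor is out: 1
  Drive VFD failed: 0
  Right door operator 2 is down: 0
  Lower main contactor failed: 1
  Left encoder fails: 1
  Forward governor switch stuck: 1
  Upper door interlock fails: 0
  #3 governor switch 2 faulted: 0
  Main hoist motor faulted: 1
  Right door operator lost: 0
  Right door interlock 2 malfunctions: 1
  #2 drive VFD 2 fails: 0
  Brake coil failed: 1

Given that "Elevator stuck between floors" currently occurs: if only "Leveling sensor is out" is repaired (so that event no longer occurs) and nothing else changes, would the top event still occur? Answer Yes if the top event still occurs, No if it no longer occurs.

Counterfactual: set "Leveling sensor is out" to not occurred.
Controller branch unavailable [AND]: Drive VFD failed=not, Forward governor switch stuck=occurs, Leveling sensor is out=not, Upper door interlock fails=not → not all inputs occur → does not occur.
Brake release down [AND]: North safety relay is out=occurs, Lower main contactor failed=occurs → all inputs occur → occurs.
Leveling path fails [AND]: Left encoder fails=occurs, Brake coil failed=occurs, #2 drive VFD 2 fails=not → not all inputs occur → does not occur.
Door loop inoperative [OR]: Right door operator lost=not, Brake release down=occurs, Leveling path fails=not → at least one input occurs → occurs.
Drive chain inoperative [AND]: #3 governor switch 2 faulted=not, Leveling sensor 2 lost=occurs → not all inputs occur → does not occur.
Safety circuit lost [OR]: Door loop inoperative=occurs, Drive chain inoperative=not → at least one input occurs → occurs.
Controller branch 2 lost [AND]: Main hoist motor faulted=occurs, Safety circuit lost=occurs, Right door interlock 2 malfunctions=occurs → all inputs occur → occurs.
Elevator stuck between floors [OR]: Controller branch unavailable=not, Controller branch 2 lost=occurs, Left hoist motor 2 faulted=not, Right door operator 2 is down=not → at least one input occurs → occurs.

Yes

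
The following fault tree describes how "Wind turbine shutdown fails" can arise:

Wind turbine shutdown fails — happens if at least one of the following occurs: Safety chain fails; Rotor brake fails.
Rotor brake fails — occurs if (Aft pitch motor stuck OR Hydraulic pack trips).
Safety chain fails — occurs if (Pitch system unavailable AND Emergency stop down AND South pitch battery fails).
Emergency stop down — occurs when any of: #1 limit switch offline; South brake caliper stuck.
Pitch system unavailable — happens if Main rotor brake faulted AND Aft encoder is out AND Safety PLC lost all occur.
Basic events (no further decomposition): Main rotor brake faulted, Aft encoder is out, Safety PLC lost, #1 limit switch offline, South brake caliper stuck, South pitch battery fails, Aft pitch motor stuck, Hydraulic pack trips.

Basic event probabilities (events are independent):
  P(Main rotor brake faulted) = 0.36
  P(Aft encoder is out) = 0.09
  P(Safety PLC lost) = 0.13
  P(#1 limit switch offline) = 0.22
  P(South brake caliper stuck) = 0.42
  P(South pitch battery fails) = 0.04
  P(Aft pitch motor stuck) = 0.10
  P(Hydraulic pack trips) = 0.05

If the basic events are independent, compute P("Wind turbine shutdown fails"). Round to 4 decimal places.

P(Pitch system unavailable) [AND] = 0.36 × 0.09 × 0.13 = 0.004212
P(Emergency stop down) [OR] = 1 − (1−0.22) × (1−0.42) = 0.547600
P(Safety chain fails) [AND] = 0.004212 × 0.547600 × 0.04 = 0.000092
P(Rotor brake fails) [OR] = 1 − (1−0.10) × (1−0.05) = 0.145000
P(Wind turbine shutdown fails) [OR] = 1 − (1−0.000092) × (1−0.145000) = 0.145079
Rounded to 4 decimal places: P(Wind turbine shutdown fails) ≈ 0.1451.

0.1451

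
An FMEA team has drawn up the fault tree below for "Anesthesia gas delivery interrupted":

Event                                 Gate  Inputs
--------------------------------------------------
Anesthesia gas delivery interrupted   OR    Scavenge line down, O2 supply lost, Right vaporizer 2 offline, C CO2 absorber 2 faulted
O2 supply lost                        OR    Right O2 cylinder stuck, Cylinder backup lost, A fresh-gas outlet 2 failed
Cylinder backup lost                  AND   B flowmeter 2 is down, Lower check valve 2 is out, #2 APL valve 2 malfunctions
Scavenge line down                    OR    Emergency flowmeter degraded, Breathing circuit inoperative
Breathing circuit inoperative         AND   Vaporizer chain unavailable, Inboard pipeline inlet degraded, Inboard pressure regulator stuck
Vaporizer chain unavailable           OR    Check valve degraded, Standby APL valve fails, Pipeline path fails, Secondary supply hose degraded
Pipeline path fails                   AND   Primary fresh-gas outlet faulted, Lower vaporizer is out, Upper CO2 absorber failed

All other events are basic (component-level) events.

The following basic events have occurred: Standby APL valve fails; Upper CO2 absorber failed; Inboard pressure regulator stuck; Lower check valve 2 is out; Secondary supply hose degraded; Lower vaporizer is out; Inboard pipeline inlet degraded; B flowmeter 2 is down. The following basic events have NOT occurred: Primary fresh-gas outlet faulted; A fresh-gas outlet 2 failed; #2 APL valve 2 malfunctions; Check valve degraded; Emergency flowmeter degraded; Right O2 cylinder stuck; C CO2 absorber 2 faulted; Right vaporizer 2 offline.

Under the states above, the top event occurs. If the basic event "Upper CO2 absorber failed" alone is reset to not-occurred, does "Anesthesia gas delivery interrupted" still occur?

Counterfactual: set "Upper CO2 absorber failed" to not occurred.
Pipeline path fails [AND]: Primary fresh-gas outlet faulted=not, Lower vaporizer is out=occurs, Upper CO2 absorber failed=not → not all inputs occur → does not occur.
Vaporizer chain unavailable [OR]: Check valve degraded=not, Standby APL valve fails=occurs, Pipeline path fails=not, Secondary supply hose degraded=occurs → at least one input occurs → occurs.
Breathing circuit inoperative [AND]: Vaporizer chain unavailable=occurs, Inboard pipeline inlet degraded=occurs, Inboard pressure regulator stuck=occurs → all inputs occur → occurs.
Scavenge line down [OR]: Emergency flowmeter degraded=not, Breathing circuit inoperative=occurs → at least one input occurs → occurs.
Cylinder backup lost [AND]: B flowmeter 2 is down=occurs, Lower check valve 2 is out=occurs, #2 APL valve 2 malfunctions=not → not all inputs occur → does not occur.
O2 supply lost [OR]: Right O2 cylinder stuck=not, Cylinder backup lost=not, A fresh-gas outlet 2 failed=not → no input occurs → does not occur.
Anesthesia gas delivery interrupted [OR]: Scavenge line down=occurs, O2 supply lost=not, Right vaporizer 2 offline=not, C CO2 absorber 2 faulted=not → at least one input occurs → occurs.

Yes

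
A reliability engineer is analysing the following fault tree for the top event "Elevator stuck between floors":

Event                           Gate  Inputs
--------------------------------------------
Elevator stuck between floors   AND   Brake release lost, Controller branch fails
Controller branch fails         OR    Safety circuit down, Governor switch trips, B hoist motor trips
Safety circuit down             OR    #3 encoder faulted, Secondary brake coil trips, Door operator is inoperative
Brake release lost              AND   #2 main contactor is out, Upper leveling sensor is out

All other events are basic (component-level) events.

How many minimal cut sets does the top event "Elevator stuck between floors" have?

Brake release lost [AND]: one cut set from each child combined → 1 × 1 = 1 cut set(s).
Safety circuit down [OR]: union of children's cut sets → 3 cut set(s).
Controller branch fails [OR]: union of children's cut sets → 5 cut set(s).
Elevator stuck between floors [AND]: one cut set from each child combined → 1 × 5 = 5 cut set(s).
Minimal cut sets: {#2 main contactor is out, #3 encoder faulted, Upper leveling sensor is out}; {#2 main contactor is out, Secondary brake coil trips, Upper leveling sensor is out}; {#2 main contactor is out, Door operator is inoperative, Upper leveling sensor is out}; {#2 main contactor is out, Governor switch trips, Upper leveling sensor is out}; {#2 main contactor is out, B hoist motor trips, Upper leveling sensor is out}.

5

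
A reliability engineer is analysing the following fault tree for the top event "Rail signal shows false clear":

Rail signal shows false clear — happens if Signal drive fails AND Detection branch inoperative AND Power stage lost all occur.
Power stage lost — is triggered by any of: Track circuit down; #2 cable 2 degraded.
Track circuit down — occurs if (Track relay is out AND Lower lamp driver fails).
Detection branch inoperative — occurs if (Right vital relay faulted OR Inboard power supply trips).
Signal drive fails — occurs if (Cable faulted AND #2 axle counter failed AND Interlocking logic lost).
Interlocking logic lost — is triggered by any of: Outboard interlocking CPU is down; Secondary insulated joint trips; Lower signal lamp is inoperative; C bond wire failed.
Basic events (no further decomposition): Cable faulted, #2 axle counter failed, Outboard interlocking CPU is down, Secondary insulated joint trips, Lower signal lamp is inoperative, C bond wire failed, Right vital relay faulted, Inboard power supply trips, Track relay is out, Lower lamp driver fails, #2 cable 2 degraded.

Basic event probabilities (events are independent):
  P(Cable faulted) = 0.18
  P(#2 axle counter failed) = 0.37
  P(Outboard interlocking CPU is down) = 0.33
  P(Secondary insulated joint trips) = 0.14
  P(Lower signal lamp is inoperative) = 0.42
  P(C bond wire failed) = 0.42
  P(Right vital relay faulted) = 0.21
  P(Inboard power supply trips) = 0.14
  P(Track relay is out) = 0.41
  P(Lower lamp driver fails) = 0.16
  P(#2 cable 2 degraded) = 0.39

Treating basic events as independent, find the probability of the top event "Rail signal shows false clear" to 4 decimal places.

P(Interlocking logic lost) [OR] = 1 − (1−0.33) × (1−0.14) × (1−0.42) × (1−0.42) = 0.806166
P(Signal drive fails) [AND] = 0.18 × 0.37 × 0.806166 = 0.053691
P(Detection branch inoperative) [OR] = 1 − (1−0.21) × (1−0.14) = 0.320600
P(Track circuit down) [AND] = 0.41 × 0.16 = 0.065600
P(Power stage lost) [OR] = 1 − (1−0.065600) × (1−0.39) = 0.430016
P(Rail signal shows false clear) [AND] = 0.053691 × 0.320600 × 0.430016 = 0.007402
Rounded to 4 decimal places: P(Rail signal shows false clear) ≈ 0.0074.

0.0074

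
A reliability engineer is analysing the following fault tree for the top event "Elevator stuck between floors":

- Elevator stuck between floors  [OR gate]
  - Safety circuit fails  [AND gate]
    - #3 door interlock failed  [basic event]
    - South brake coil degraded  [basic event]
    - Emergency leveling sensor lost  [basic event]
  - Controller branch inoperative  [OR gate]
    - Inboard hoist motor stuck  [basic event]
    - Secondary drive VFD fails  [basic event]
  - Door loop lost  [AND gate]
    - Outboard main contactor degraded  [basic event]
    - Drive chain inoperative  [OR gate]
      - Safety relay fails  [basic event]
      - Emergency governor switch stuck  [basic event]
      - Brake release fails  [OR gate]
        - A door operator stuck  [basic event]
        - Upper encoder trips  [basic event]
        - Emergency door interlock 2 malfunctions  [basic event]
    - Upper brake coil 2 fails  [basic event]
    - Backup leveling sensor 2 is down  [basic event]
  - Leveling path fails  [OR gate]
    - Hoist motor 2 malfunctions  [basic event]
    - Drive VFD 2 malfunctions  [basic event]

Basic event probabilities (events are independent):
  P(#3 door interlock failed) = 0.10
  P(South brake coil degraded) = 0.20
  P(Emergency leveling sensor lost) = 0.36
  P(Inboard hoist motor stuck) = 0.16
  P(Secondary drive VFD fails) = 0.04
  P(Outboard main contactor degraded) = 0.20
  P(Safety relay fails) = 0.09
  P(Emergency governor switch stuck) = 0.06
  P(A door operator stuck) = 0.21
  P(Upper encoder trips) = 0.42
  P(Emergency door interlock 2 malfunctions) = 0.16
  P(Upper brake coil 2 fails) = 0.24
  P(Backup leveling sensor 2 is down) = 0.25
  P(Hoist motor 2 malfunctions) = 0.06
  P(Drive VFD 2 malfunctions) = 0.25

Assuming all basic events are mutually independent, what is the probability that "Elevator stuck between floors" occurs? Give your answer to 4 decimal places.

P(Safety circuit fails) [AND] = 0.10 × 0.20 × 0.36 = 0.007200
P(Controller branch inoperative) [OR] = 1 − (1−0.16) × (1−0.04) = 0.193600
P(Brake release fails) [OR] = 1 − (1−0.21) × (1−0.42) × (1−0.16) = 0.615112
P(Drive chain inoperative) [OR] = 1 − (1−0.09) × (1−0.06) × (1−0.615112) = 0.670767
P(Door loop lost) [AND] = 0.20 × 0.670767 × 0.24 × 0.25 = 0.008049
P(Leveling path fails) [OR] = 1 − (1−0.06) × (1−0.25) = 0.295000
P(Elevator stuck between floors) [OR] = 1 − (1−0.007200) × (1−0.193600) × (1−0.008049) × (1−0.295000) = 0.440124
Rounded to 4 decimal places: P(Elevator stuck between floors) ≈ 0.4401.

0.4401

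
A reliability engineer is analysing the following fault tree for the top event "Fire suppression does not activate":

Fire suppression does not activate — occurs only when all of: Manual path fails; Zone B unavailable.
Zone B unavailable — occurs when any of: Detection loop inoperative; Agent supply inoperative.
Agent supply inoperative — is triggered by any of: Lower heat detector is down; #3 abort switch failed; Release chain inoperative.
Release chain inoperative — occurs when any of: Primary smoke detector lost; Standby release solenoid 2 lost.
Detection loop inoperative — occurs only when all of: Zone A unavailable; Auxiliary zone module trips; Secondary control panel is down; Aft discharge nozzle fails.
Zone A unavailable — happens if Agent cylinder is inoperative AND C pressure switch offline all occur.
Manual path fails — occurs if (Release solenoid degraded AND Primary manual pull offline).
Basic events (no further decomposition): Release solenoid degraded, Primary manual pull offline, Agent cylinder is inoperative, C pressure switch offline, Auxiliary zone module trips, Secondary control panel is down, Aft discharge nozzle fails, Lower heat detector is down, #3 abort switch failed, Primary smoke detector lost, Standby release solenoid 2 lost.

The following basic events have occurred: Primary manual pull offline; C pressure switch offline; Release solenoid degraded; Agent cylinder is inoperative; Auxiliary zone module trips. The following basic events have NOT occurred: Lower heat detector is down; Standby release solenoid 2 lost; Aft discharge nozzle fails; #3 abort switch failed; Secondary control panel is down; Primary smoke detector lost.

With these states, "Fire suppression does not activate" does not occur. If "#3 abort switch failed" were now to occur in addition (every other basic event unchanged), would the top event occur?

Counterfactual: set "#3 abort switch failed" to occurred.
Manual path fails [AND]: Release solenoid degraded=occurs, Primary manual pull offline=occurs → all inputs occur → occurs.
Zone A unavailable [AND]: Agent cylinder is inoperative=occurs, C pressure switch offline=occurs → all inputs occur → occurs.
Detection loop inoperative [AND]: Zone A unavailable=occurs, Auxiliary zone module trips=occurs, Secondary control panel is down=not, Aft discharge nozzle fails=not → not all inputs occur → does not occur.
Release chain inoperative [OR]: Primary smoke detector lost=not, Standby release solenoid 2 lost=not → no input occurs → does not occur.
Agent supply inoperative [OR]: Lower heat detector is down=not, #3 abort switch failed=occurs, Release chain inoperative=not → at least one input occurs → occurs.
Zone B unavailable [OR]: Detection loop inoperative=not, Agent supply inoperative=occurs → at least one input occurs → occurs.
Fire suppression does not activate [AND]: Manual path fails=occurs, Zone B unavailable=occurs → all inputs occur → occurs.

Yes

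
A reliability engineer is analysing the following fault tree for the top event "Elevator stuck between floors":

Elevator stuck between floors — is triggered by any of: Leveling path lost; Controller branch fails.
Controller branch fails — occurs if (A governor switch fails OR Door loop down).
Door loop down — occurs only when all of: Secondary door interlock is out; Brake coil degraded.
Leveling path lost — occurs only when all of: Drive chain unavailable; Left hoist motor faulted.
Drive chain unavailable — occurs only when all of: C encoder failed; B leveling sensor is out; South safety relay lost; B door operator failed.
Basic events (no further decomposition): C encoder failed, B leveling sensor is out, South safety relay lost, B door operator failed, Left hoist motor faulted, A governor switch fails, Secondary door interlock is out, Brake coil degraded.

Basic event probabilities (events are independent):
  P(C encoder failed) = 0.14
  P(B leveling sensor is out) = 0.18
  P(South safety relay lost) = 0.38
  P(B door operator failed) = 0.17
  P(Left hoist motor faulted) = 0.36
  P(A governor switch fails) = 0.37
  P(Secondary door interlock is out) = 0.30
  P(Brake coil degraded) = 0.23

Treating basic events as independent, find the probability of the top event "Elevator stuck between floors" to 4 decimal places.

0.4138

P(Drive chain unavailable) [AND] = 0.14 × 0.18 × 0.38 × 0.17 = 0.001628
P(Leveling path lost) [AND] = 0.001628 × 0.36 = 0.000586
P(Door loop down) [AND] = 0.30 × 0.23 = 0.069000
P(Controller branch fails) [OR] = 1 − (1−0.37) × (1−0.069000) = 0.413470
P(Elevator stuck between floors) [OR] = 1 − (1−0.000586) × (1−0.413470) = 0.413814
Rounded to 4 decimal places: P(Elevator stuck between floors) ≈ 0.4138.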